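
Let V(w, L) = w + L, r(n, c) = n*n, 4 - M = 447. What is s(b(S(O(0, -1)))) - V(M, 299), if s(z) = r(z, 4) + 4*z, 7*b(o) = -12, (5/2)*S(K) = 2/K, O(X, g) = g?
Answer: 6864/49 ≈ 140.08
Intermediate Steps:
S(K) = 4/(5*K) (S(K) = 2*(2/K)/5 = 4/(5*K))
b(o) = -12/7 (b(o) = (1/7)*(-12) = -12/7)
M = -443 (M = 4 - 1*447 = 4 - 447 = -443)
r(n, c) = n**2
s(z) = z**2 + 4*z
V(w, L) = L + w
s(b(S(O(0, -1)))) - V(M, 299) = -12*(4 - 12/7)/7 - (299 - 443) = -12/7*16/7 - 1*(-144) = -192/49 + 144 = 6864/49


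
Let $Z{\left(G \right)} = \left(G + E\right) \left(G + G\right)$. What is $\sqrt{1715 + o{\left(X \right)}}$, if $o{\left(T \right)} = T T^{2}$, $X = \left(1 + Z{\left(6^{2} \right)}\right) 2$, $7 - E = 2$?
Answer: $\sqrt{206006219131} \approx 4.5388 \cdot 10^{5}$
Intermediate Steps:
$E = 5$ ($E = 7 - 2 = 5$)
$Z{\left(G \right)} = 2 G \left(5 + G\right)$ ($Z{\left(G \right)} = \left(G + 5\right) \left(G + G\right) = \left(5 + G\right) 2 G = 2 G \left(5 + G\right)$)
$X = 5906$ ($X = \left(1 + 2 \cdot 6^{2} \left(5 + 6^{2}\right)\right) 2 = \left(1 + 2 \cdot 36 \left(5 + 36\right)\right) 2 = \left(1 + 2 \cdot 36 \cdot 41\right) 2 = \left(1 + 2952\right) 2 = 2953 \cdot 2 = 5906$)
$o{\left(T \right)} = T^{3}$
$\sqrt{1715 + o{\left(X \right)}} = \sqrt{1715 + 5906^{3}} = \sqrt{1715 + 206006217416} = \sqrt{206006219131}$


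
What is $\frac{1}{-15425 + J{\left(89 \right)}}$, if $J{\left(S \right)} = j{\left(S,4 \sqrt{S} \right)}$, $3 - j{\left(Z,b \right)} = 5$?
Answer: $- \frac{1}{15427} \approx -6.4821 \cdot 10^{-5}$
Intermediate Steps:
$j{\left(Z,b \right)} = -2$ ($j{\left(Z,b \right)} = 3 - 5 = -2$)
$J{\left(S \right)} = -2$
$\frac{1}{-15425 + J{\left(89 \right)}} = \frac{1}{-15425 - 2} = \frac{1}{-15427} = - \frac{1}{15427}$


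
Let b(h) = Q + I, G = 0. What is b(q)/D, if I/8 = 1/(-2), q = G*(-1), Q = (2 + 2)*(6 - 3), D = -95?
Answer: -8/95 ≈ -0.084211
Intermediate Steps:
Q = 12 (Q = 4*3 = 12)
q = 0 (q = 0*(-1) = 0)
I = -4 (I = 8/(-2) = 8*(-½) = -4)
b(h) = 8 (b(h) = 12 - 4 = 8)
b(q)/D = 8/(-95) = 8*(-1/95) = -8/95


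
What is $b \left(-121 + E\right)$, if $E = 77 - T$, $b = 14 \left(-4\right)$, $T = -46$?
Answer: $-112$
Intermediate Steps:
$b = -56$
$E = 123$ ($E = 77 - -46 = 77 + 46 = 123$)
$b \left(-121 + E\right) = - 56 \left(-121 + 123\right) = \left(-56\right) 2 = -112$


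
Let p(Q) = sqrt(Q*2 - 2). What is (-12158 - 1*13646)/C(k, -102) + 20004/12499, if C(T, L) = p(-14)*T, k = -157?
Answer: 20004/12499 - 12902*I*sqrt(30)/2355 ≈ 1.6004 - 30.007*I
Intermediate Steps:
p(Q) = sqrt(-2 + 2*Q) (p(Q) = sqrt(2*Q - 2) = sqrt(-2 + 2*Q))
C(T, L) = I*T*sqrt(30) (C(T, L) = sqrt(-2 + 2*(-14))*T = sqrt(-2 - 28)*T = sqrt(-30)*T = (I*sqrt(30))*T = I*T*sqrt(30))
(-12158 - 1*13646)/C(k, -102) + 20004/12499 = (-12158 - 1*13646)/((I*(-157)*sqrt(30))) + 20004/12499 = (-12158 - 13646)/((-157*I*sqrt(30))) + 20004*(1/12499) = -12902*I*sqrt(30)/2355 + 20004/12499 = 20004/12499 - 12902*I*sqrt(30)/2355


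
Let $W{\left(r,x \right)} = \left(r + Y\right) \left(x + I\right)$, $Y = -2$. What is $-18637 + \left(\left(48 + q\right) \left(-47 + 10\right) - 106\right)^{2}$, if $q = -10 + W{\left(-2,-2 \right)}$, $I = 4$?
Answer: $1460019$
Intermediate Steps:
$W{\left(r,x \right)} = \left(-2 + r\right) \left(4 + x\right)$ ($W{\left(r,x \right)} = \left(r - 2\right) \left(x + 4\right) = \left(-2 + r\right) \left(4 + x\right)$)
$q = -18$ ($q = -10 - 8 = -18$)
$-18637 + \left(\left(48 + q\right) \left(-47 + 10\right) - 106\right)^{2} = -18637 + \left(\left(48 - 18\right) \left(-47 + 10\right) - 106\right)^{2} = -18637 + \left(30 \left(-37\right) - 106\right)^{2} = -18637 + \left(-1110 - 106\right)^{2} = -18637 + \left(-1216\right)^{2} = -18637 + 1478656 = 1460019$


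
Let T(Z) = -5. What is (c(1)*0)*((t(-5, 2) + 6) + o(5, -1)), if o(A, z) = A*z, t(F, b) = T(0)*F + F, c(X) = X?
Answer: 0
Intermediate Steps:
t(F, b) = -4*F (t(F, b) = -5*F + F = -4*F)
(c(1)*0)*((t(-5, 2) + 6) + o(5, -1)) = (1*0)*((-4*(-5) + 6) + 5*(-1)) = 0*((20 + 6) - 5) = 0*(26 - 5) = 0*21 = 0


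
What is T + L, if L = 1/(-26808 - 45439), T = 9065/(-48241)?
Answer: -654967296/3485267527 ≈ -0.18792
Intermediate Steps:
T = -9065/48241 (T = 9065*(-1/48241) = -9065/48241 ≈ -0.18791)
L = -1/72247 (L = 1/(-72247) = -1/72247 ≈ -1.3841e-5)
T + L = -9065/48241 - 1/72247 = -654967296/3485267527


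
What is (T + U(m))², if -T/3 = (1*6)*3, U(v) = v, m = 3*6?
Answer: 1296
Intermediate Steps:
m = 18
T = -54 (T = -3*1*6*3 = -18*3 = -3*18 = -54)
(T + U(m))² = (-54 + 18)² = (-36)² = 1296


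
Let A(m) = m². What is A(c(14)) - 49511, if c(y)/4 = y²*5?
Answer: 15316889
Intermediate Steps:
c(y) = 20*y² (c(y) = 4*(y²*5) = 4*(5*y²) = 20*y²)
A(c(14)) - 49511 = (20*14²)² - 49511 = (20*196)² - 49511 = 3920² - 49511 = 15366400 - 49511 = 15316889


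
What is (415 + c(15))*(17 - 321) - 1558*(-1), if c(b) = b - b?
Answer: -124602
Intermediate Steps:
c(b) = 0
(415 + c(15))*(17 - 321) - 1558*(-1) = (415 + 0)*(17 - 321) - 1558*(-1) = 415*(-304) - 1*(-1558) = -126160 + 1558 = -124602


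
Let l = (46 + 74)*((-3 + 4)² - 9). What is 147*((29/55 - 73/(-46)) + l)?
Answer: -356247297/2530 ≈ -1.4081e+5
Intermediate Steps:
l = -960 (l = 120*(1² - 9) = 120*(1 - 9) = 120*(-8) = -960)
147*((29/55 - 73/(-46)) + l) = 147*((29/55 - 73/(-46)) - 960) = 147*((29*(1/55) - 73*(-1/46)) - 960) = 147*((29/55 + 73/46) - 960) = 147*(5349/2530 - 960) = 147*(-2423451/2530) = -356247297/2530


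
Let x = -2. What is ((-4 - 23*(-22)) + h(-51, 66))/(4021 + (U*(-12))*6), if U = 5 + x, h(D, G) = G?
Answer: 568/3805 ≈ 0.14928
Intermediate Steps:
U = 3 (U = 5 - 2 = 3)
((-4 - 23*(-22)) + h(-51, 66))/(4021 + (U*(-12))*6) = ((-4 - 23*(-22)) + 66)/(4021 + (3*(-12))*6) = ((-4 + 506) + 66)/(4021 - 36*6) = (502 + 66)/(4021 - 216) = 568/3805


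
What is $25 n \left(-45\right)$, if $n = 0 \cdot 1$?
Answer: $0$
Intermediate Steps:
$n = 0$
$25 n \left(-45\right) = 25 \cdot 0 \left(-45\right) = 0 \left(-45\right) = 0$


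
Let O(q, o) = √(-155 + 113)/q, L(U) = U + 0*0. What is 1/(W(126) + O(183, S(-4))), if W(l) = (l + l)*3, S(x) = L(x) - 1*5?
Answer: 602802/455718313 - 61*I*√42/6380056382 ≈ 0.0013228 - 6.1963e-8*I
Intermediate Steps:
L(U) = U (L(U) = U + 0 = U)
S(x) = -5 + x (S(x) = x - 1*5 = x - 5 = -5 + x)
W(l) = 6*l (W(l) = (2*l)*3 = 6*l)
O(q, o) = I*√42/q (O(q, o) = √(-42)/q = (I*√42)/q = I*√42/q)
1/(W(126) + O(183, S(-4))) = 1/(6*126 + I*√42/183) = 1/(756 + I*√42*(1/183)) = 1/(756 + I*√42/183)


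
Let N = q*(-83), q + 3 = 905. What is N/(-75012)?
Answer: 37433/37506 ≈ 0.99805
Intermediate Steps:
q = 902 (q = -3 + 905 = 902)
N = -74866 (N = 902*(-83) = -74866)
N/(-75012) = -74866/(-75012) = -74866*(-1/75012) = 37433/37506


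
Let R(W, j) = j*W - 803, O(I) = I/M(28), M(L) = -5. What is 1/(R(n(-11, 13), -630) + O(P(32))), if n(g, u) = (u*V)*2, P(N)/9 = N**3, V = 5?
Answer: -5/708427 ≈ -7.0579e-6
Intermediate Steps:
P(N) = 9*N**3
n(g, u) = 10*u (n(g, u) = (u*5)*2 = (5*u)*2 = 10*u)
O(I) = -I/5 (O(I) = I/(-5) = I*(-1/5) = -I/5)
R(W, j) = -803 + W*j (R(W, j) = W*j - 803 = -803 + W*j)
1/(R(n(-11, 13), -630) + O(P(32))) = 1/((-803 + (10*13)*(-630)) - 9*32**3/5) = 1/((-803 + 130*(-630)) - 9*32768/5) = 1/((-803 - 81900) - 1/5*294912) = 1/(-82703 - 294912/5) = 1/(-708427/5) = -5/708427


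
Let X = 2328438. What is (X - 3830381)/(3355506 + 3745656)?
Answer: -1501943/7101162 ≈ -0.21151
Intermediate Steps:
(X - 3830381)/(3355506 + 3745656) = (2328438 - 3830381)/(3355506 + 3745656) = -1501943/7101162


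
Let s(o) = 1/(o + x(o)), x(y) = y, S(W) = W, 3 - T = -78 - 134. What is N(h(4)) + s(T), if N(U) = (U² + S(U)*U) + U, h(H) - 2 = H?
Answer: 33541/430 ≈ 78.002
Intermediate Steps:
T = 215 (T = 3 - (-78 - 134) = 3 - 1*(-212) = 3 + 212 = 215)
h(H) = 2 + H
s(o) = 1/(2*o) (s(o) = 1/(o + o) = 1/(2*o))
N(U) = U + 2*U² (N(U) = (U² + U*U) + U = (U² + U²) + U = 2*U² + U = U + 2*U²)
N(h(4)) + s(T) = (2 + 4)*(1 + 2*(2 + 4)) + (½)/215 = 6*(1 + 2*6) + (½)*(1/215) = 6*(1 + 12) + 1/430 = 6*13 + 1/430 = 78 + 1/430 = 33541/430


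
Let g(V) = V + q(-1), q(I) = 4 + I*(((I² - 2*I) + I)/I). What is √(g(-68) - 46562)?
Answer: 4*I*√2914 ≈ 215.93*I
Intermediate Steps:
q(I) = 4 + I² - I (q(I) = 4 + I*((I² - I)/I) = 4 + (I² - I) = 4 + I² - I)
g(V) = 6 + V (g(V) = V + (4 + (-1)² - 1*(-1)) = V + (4 + 1 + 1) = V + 6 = 6 + V)
√(g(-68) - 46562) = √((6 - 68) - 46562) = √(-62 - 46562) = √(-46624) = 4*I*√2914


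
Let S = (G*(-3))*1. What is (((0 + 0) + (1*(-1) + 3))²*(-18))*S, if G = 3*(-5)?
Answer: -3240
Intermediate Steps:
G = -15
S = 45 (S = -15*(-3)*1 = 45*1 = 45)
(((0 + 0) + (1*(-1) + 3))²*(-18))*S = (((0 + 0) + (1*(-1) + 3))²*(-18))*45 = ((0 + (-1 + 3))²*(-18))*45 = ((0 + 2)²*(-18))*45 = (2²*(-18))*45 = (4*(-18))*45 = -72*45 = -3240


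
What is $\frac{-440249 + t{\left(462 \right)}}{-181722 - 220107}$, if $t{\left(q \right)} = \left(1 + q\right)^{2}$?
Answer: $\frac{225880}{401829} \approx 0.56213$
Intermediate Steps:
$\frac{-440249 + t{\left(462 \right)}}{-181722 - 220107} = \frac{-440249 + \left(1 + 462\right)^{2}}{-181722 - 220107} = \frac{-440249 + 463^{2}}{-401829} = \left(-440249 + 214369\right) \left(- \frac{1}{401829}\right) = \left(-225880\right) \left(- \frac{1}{401829}\right) = \frac{225880}{401829}$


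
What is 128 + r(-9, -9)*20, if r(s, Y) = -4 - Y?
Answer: 228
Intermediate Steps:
128 + r(-9, -9)*20 = 128 + (-4 - 1*(-9))*20 = 128 + (-4 + 9)*20 = 128 + 5*20 = 128 + 100 = 228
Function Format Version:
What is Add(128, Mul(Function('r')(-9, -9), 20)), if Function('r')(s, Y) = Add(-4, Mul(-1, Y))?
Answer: 228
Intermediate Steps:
Add(128, Mul(Function('r')(-9, -9), 20)) = Add(128, Mul(Add(-4, Mul(-1, -9)), 20)) = Add(128, Mul(Add(-4, 9), 20)) = Add(128, Mul(5, 20)) = Add(128, 100) = 228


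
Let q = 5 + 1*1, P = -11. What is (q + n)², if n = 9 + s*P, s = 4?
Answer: 841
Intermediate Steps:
q = 6 (q = 5 + 1 = 6)
n = -35 (n = 9 + 4*(-11) = 9 - 44 = -35)
(q + n)² = (6 - 35)² = (-29)² = 841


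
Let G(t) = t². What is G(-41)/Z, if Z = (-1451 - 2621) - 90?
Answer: -1681/4162 ≈ -0.40389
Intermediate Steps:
Z = -4162 (Z = -4072 - 90 = -4162)
G(-41)/Z = (-41)²/(-4162) = 1681*(-1/4162) = -1681/4162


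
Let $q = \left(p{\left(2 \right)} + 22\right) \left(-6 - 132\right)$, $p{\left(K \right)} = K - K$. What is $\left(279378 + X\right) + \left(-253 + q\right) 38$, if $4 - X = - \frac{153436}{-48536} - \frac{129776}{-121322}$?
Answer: $\frac{113644638379309}{736060574} \approx 1.544 \cdot 10^{5}$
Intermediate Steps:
$X = - \frac{170003995}{736060574}$ ($X = 4 - \left(- \frac{153436}{-48536} - \frac{129776}{-121322}\right) = 4 - \left(\left(-153436\right) \left(- \frac{1}{48536}\right) - - \frac{64888}{60661}\right) = 4 - \left(\frac{38359}{12134} + \frac{64888}{60661}\right) = 4 - \frac{3114246291}{736060574} = - \frac{170003995}{736060574} \approx -0.23096$)
$p{\left(K \right)} = 0$
$q = -3036$ ($q = \left(0 + 22\right) \left(-6 - 132\right) = 22 \left(-138\right) = -3036$)
$\left(279378 + X\right) + \left(-253 + q\right) 38 = \left(279378 - \frac{170003995}{736060574}\right) + \left(-253 - 3036\right) 38 = \frac{205638961038977}{736060574} - 124982 = \frac{113644638379309}{736060574}$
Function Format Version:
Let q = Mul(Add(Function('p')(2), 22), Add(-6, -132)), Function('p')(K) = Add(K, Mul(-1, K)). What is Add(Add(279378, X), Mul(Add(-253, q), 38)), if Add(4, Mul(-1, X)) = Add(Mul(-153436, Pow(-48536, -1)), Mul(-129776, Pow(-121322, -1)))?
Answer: Rational(113644638379309, 736060574) ≈ 1.5440e+5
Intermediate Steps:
X = Rational(-170003995, 736060574) (X = Add(4, Mul(-1, Add(Mul(-153436, Pow(-48536, -1)), Mul(-129776, Pow(-121322, -1))))) = Add(4, Mul(-1, Add(Mul(-153436, Rational(-1, 48536)), Mul(-129776, Rational(-1, 121322))))) = Add(4, Mul(-1, Add(Rational(38359, 12134), Rational(64888, 60661)))) = Add(4, Mul(-1, Rational(3114246291, 736060574))) = Add(4, Rational(-3114246291, 736060574)) = Rational(-170003995, 736060574) ≈ -0.23096)
Function('p')(K) = 0
q = -3036 (q = Mul(Add(0, 22), Add(-6, -132)) = Mul(22, -138) = -3036)
Add(Add(279378, X), Mul(Add(-253, q), 38)) = Add(Add(279378, Rational(-170003995, 736060574)), Mul(Add(-253, -3036), 38)) = Add(Rational(205638961038977, 736060574), Mul(-3289, 38)) = Add(Rational(205638961038977, 736060574), -124982) = Rational(113644638379309, 736060574)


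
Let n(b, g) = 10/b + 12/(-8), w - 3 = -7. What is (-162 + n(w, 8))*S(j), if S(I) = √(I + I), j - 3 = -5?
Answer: -332*I ≈ -332.0*I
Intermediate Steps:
w = -4 (w = 3 - 7 = -4)
j = -2 (j = 3 - 5 = -2)
S(I) = √2*√I (S(I) = √(2*I) = √2*√I)
n(b, g) = -3/2 + 10/b (n(b, g) = 10/b + 12*(-⅛) = 10/b - 3/2 = -3/2 + 10/b)
(-162 + n(w, 8))*S(j) = (-162 + (-3/2 + 10/(-4)))*(√2*√(-2)) = (-162 + (-3/2 + 10*(-¼)))*(√2*(I*√2)) = (-162 + (-3/2 - 5/2))*(2*I) = (-162 - 4)*(2*I) = -332*I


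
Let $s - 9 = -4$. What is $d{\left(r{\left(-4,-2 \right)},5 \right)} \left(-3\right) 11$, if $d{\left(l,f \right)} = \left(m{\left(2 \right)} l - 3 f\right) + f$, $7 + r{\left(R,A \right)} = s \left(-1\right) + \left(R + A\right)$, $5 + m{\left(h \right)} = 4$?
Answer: $-264$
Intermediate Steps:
$s = 5$ ($s = 9 - 4 = 5$)
$m{\left(h \right)} = -1$ ($m{\left(h \right)} = -5 + 4 = -1$)
$r{\left(R,A \right)} = -12 + A + R$ ($r{\left(R,A \right)} = -7 + \left(5 \left(-1\right) + \left(R + A\right)\right) = -7 - \left(5 - A - R\right) = -7 + \left(-5 + A + R\right) = -12 + A + R$)
$d{\left(l,f \right)} = - l - 2 f$ ($d{\left(l,f \right)} = \left(- l - 3 f\right) + f = - l - 2 f$)
$d{\left(r{\left(-4,-2 \right)},5 \right)} \left(-3\right) 11 = \left(- (-12 - 2 - 4) - 10\right) \left(-3\right) 11 = \left(\left(-1\right) \left(-18\right) - 10\right) \left(-3\right) 11 = \left(18 - 10\right) \left(-3\right) 11 = 8 \left(-3\right) 11 = \left(-24\right) 11 = -264$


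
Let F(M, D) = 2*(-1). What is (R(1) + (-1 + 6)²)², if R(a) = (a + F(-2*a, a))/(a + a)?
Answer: 2401/4 ≈ 600.25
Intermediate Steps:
F(M, D) = -2
R(a) = (-2 + a)/(2*a) (R(a) = (a - 2)/(a + a) = (-2 + a)/((2*a)) = (-2 + a)*(1/(2*a)) = (-2 + a)/(2*a))
(R(1) + (-1 + 6)²)² = ((½)*(-2 + 1)/1 + (-1 + 6)²)² = ((½)*1*(-1) + 5²)² = (-½ + 25)² = (49/2)² = 2401/4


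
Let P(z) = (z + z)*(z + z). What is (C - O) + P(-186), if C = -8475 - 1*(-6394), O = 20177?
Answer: 116126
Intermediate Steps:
C = -2081 (C = -8475 + 6394 = -2081)
P(z) = 4*z² (P(z) = (2*z)*(2*z) = 4*z²)
(C - O) + P(-186) = (-2081 - 1*20177) + 4*(-186)² = (-2081 - 20177) + 4*34596 = -22258 + 138384 = 116126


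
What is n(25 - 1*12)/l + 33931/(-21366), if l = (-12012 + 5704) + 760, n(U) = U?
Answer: -94263473/59269284 ≈ -1.5904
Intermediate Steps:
l = -5548 (l = -6308 + 760 = -5548)
n(25 - 1*12)/l + 33931/(-21366) = (25 - 1*12)/(-5548) + 33931/(-21366) = (25 - 12)*(-1/5548) + 33931*(-1/21366) = 13*(-1/5548) - 33931/21366 = -13/5548 - 33931/21366 = -94263473/59269284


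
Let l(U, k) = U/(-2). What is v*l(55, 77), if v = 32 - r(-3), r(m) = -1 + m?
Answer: -990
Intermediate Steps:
l(U, k) = -U/2 (l(U, k) = U*(-1/2) = -U/2)
v = 36 (v = 32 - (-1 - 3) = 32 - 1*(-4) = 32 + 4 = 36)
v*l(55, 77) = 36*(-1/2*55) = 36*(-55/2) = -990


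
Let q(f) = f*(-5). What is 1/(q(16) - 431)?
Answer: -1/511 ≈ -0.0019569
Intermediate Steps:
q(f) = -5*f
1/(q(16) - 431) = 1/(-5*16 - 431) = 1/(-80 - 431) = 1/(-511) = -1/511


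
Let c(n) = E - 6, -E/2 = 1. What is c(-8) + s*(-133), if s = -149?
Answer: 19809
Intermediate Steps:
E = -2 (E = -2*1 = -2)
c(n) = -8 (c(n) = -2 - 6 = -8)
c(-8) + s*(-133) = -8 - 149*(-133) = -8 + 19817 = 19809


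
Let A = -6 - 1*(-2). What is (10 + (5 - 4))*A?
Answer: -44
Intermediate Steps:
A = -4 (A = -6 + 2 = -4)
(10 + (5 - 4))*A = (10 + (5 - 4))*(-4) = (10 + 1)*(-4) = 11*(-4) = -44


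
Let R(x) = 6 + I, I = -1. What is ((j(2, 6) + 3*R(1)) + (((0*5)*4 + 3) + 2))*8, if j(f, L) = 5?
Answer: 200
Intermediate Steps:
R(x) = 5 (R(x) = 6 - 1 = 5)
((j(2, 6) + 3*R(1)) + (((0*5)*4 + 3) + 2))*8 = ((5 + 3*5) + (((0*5)*4 + 3) + 2))*8 = ((5 + 15) + ((0*4 + 3) + 2))*8 = (20 + ((0 + 3) + 2))*8 = (20 + (3 + 2))*8 = (20 + 5)*8 = 25*8 = 200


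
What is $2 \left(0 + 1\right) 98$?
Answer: $196$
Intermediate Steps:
$2 \left(0 + 1\right) 98 = 2 \cdot 1 \cdot 98 = 2 \cdot 98 = 196$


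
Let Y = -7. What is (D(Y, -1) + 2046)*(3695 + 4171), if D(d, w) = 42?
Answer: 16424208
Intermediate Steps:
(D(Y, -1) + 2046)*(3695 + 4171) = (42 + 2046)*(3695 + 4171) = 2088*7866 = 16424208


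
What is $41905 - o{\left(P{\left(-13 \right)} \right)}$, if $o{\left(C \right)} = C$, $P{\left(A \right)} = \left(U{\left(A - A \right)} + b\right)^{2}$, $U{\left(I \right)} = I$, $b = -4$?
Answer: $41889$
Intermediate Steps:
$P{\left(A \right)} = 16$ ($P{\left(A \right)} = \left(\left(A - A\right) - 4\right)^{2} = \left(0 - 4\right)^{2} = \left(-4\right)^{2} = 16$)
$41905 - o{\left(P{\left(-13 \right)} \right)} = 41905 - 16 = 41889$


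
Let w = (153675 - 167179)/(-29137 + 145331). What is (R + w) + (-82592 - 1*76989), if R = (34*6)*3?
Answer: -9235628745/58097 ≈ -1.5897e+5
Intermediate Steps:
w = -6752/58097 (w = -13504/116194 = -13504*1/116194 = -6752/58097 ≈ -0.11622)
R = 612 (R = 204*3 = 612)
(R + w) + (-82592 - 1*76989) = (612 - 6752/58097) + (-82592 - 1*76989) = 35548612/58097 + (-82592 - 76989) = 35548612/58097 - 159581 = -9235628745/58097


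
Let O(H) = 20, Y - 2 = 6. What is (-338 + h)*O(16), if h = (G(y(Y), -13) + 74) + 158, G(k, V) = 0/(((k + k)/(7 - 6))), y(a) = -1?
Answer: -2120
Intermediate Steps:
Y = 8 (Y = 2 + 6 = 8)
G(k, V) = 0 (G(k, V) = 0/(((2*k)/1)) = 0/(((2*k)*1)) = 0/((2*k)) = 0*(1/(2*k)) = 0)
h = 232 (h = (0 + 74) + 158 = 74 + 158 = 232)
(-338 + h)*O(16) = (-338 + 232)*20 = -106*20 = -2120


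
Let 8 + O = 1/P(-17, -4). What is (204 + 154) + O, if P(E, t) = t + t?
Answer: 2799/8 ≈ 349.88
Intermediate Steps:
P(E, t) = 2*t
O = -65/8 (O = -8 + 1/(2*(-4)) = -8 + 1/(-8) = -8 - 1/8 = -65/8 ≈ -8.1250)
(204 + 154) + O = (204 + 154) - 65/8 = 358 - 65/8 = 2799/8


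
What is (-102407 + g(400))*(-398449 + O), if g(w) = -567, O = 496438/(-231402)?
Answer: 4747224553608832/115701 ≈ 4.1030e+10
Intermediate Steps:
O = -248219/115701 (O = 496438*(-1/231402) = -248219/115701 ≈ -2.1453)
(-102407 + g(400))*(-398449 + O) = (-102407 - 567)*(-398449 - 248219/115701) = -102974*(-46101195968/115701) = 4747224553608832/115701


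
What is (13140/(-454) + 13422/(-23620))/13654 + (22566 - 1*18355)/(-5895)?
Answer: -30921669960319/43156822197420 ≈ -0.71650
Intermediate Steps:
(13140/(-454) + 13422/(-23620))/13654 + (22566 - 1*18355)/(-5895) = (13140*(-1/454) + 13422*(-1/23620))*(1/13654) + (22566 - 18355)*(-1/5895) = (-6570/227 - 6711/11810)*(1/13654) + 4211*(-1/5895) = -79115097/2680870*1/13654 - 4211/5895 = -79115097/36604598980 - 4211/5895 = -30921669960319/43156822197420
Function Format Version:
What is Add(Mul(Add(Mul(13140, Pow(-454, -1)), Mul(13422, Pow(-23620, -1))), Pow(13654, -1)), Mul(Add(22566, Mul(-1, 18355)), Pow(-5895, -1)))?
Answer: Rational(-30921669960319, 43156822197420) ≈ -0.71650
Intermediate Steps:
Add(Mul(Add(Mul(13140, Pow(-454, -1)), Mul(13422, Pow(-23620, -1))), Pow(13654, -1)), Mul(Add(22566, Mul(-1, 18355)), Pow(-5895, -1))) = Add(Mul(Add(Mul(13140, Rational(-1, 454)), Mul(13422, Rational(-1, 23620))), Rational(1, 13654)), Mul(Add(22566, -18355), Rational(-1, 5895))) = Add(Mul(Add(Rational(-6570, 227), Rational(-6711, 11810)), Rational(1, 13654)), Mul(4211, Rational(-1, 5895))) = Add(Mul(Rational(-79115097, 2680870), Rational(1, 13654)), Rational(-4211, 5895)) = Add(Rational(-79115097, 36604598980), Rational(-4211, 5895)) = Rational(-30921669960319, 43156822197420)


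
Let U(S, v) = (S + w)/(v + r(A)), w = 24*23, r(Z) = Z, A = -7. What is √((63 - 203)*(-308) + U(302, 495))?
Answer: √172487/2 ≈ 207.66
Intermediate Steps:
w = 552
U(S, v) = (552 + S)/(-7 + v) (U(S, v) = (S + 552)/(v - 7) = (552 + S)/(-7 + v))
√((63 - 203)*(-308) + U(302, 495)) = √((63 - 203)*(-308) + (552 + 302)/(-7 + 495)) = √(-140*(-308) + 854/488) = √(43120 + (1/488)*854) = √(43120 + 7/4) = √(172487/4) = √172487/2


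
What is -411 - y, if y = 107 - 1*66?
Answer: -452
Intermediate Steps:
y = 41 (y = 107 - 66 = 41)
-411 - y = -411 - 1*41 = -411 - 41 = -452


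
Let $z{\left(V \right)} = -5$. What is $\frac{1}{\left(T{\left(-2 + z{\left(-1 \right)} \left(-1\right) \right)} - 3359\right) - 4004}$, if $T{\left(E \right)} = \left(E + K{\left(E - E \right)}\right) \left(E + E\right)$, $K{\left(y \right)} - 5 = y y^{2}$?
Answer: $- \frac{1}{7315} \approx -0.00013671$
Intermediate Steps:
$K{\left(y \right)} = 5 + y^{3}$ ($K{\left(y \right)} = 5 + y y^{2} = 5 + y^{3}$)
$T{\left(E \right)} = 2 E \left(5 + E\right)$ ($T{\left(E \right)} = \left(E + \left(5 + \left(E - E\right)^{3}\right)\right) \left(E + E\right) = \left(E + \left(5 + 0^{3}\right)\right) 2 E = \left(E + \left(5 + 0\right)\right) 2 E = \left(E + 5\right) 2 E = \left(5 + E\right) 2 E = 2 E \left(5 + E\right)$)
$\frac{1}{\left(T{\left(-2 + z{\left(-1 \right)} \left(-1\right) \right)} - 3359\right) - 4004} = \frac{1}{\left(2 \left(-2 - -5\right) \left(5 - -3\right) - 3359\right) - 4004} = \frac{1}{\left(2 \left(-2 + 5\right) \left(5 + \left(-2 + 5\right)\right) - 3359\right) - 4004} = \frac{1}{\left(2 \cdot 3 \left(5 + 3\right) - 3359\right) - 4004} = \frac{1}{\left(2 \cdot 3 \cdot 8 - 3359\right) - 4004} = \frac{1}{\left(48 - 3359\right) - 4004} = \frac{1}{-3311 - 4004} = \frac{1}{-7315} = - \frac{1}{7315}$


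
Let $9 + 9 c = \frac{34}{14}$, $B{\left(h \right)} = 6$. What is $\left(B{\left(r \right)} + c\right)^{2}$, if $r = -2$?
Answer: $\frac{110224}{3969} \approx 27.771$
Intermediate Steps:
$c = - \frac{46}{63}$ ($c = -1 + \frac{34 \cdot \frac{1}{14}}{9} = -1 + \frac{1}{9} \cdot \frac{17}{7} = -1 + \frac{17}{63} = - \frac{46}{63} \approx -0.73016$)
$\left(B{\left(r \right)} + c\right)^{2} = \left(6 - \frac{46}{63}\right)^{2} = \left(\frac{332}{63}\right)^{2} = \frac{110224}{3969}$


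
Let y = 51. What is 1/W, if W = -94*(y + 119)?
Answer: -1/15980 ≈ -6.2578e-5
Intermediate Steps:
W = -15980 (W = -94*(51 + 119) = -94*170 = -1*15980 = -15980)
1/W = 1/(-15980) = -1/15980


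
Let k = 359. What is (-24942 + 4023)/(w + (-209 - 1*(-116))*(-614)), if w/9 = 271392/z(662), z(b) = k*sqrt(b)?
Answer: -2830978854226051/7727476830821414 + 254766560004*sqrt(662)/3863738415410707 ≈ -0.36466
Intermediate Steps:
z(b) = 359*sqrt(b)
w = 1221264*sqrt(662)/118829 (w = 9*(271392/((359*sqrt(662)))) = 9*(271392*(sqrt(662)/237658)) = 9*(135696*sqrt(662)/118829) = 1221264*sqrt(662)/118829 ≈ 264.43)
(-24942 + 4023)/(w + (-209 - 1*(-116))*(-614)) = (-24942 + 4023)/(1221264*sqrt(662)/118829 + (-209 - 1*(-116))*(-614)) = -20919/(1221264*sqrt(662)/118829 + (-209 + 116)*(-614)) = -20919/(1221264*sqrt(662)/118829 - 93*(-614)) = -20919/(1221264*sqrt(662)/118829 + 57102) = -20919/(57102 + 1221264*sqrt(662)/118829)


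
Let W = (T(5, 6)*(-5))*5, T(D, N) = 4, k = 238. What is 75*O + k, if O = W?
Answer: -7262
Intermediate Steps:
W = -100 (W = (4*(-5))*5 = -20*5 = -100)
O = -100
75*O + k = 75*(-100) + 238 = -7500 + 238 = -7262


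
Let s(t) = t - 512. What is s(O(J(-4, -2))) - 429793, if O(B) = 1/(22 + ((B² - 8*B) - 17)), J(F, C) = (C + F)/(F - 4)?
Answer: -3012151/7 ≈ -4.3031e+5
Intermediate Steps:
J(F, C) = (C + F)/(-4 + F)
O(B) = 1/(5 + B² - 8*B) (O(B) = 1/(22 + (-17 + B² - 8*B)) = 1/(5 + B² - 8*B))
s(t) = -512 + t
s(O(J(-4, -2))) - 429793 = (-512 + 1/(5 + ((-2 - 4)/(-4 - 4))² - 8*(-2 - 4)/(-4 - 4))) - 429793 = (-512 + 1/(5 + (-6/(-8))² - 8*(-6)/(-8))) - 429793 = (-512 + 1/(5 + (-⅛*(-6))² - (-1)*(-6))) - 429793 = (-512 + 1/(5 + (¾)² - 8*¾)) - 429793 = (-512 + 1/(5 + 9/16 - 6)) - 429793 = (-512 + 1/(-7/16)) - 429793 = (-512 - 16/7) - 429793 = -3600/7 - 429793 = -3012151/7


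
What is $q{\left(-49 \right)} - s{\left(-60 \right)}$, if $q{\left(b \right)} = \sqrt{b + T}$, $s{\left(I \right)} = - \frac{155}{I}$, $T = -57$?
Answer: $- \frac{31}{12} + i \sqrt{106} \approx -2.5833 + 10.296 i$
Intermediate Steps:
$q{\left(b \right)} = \sqrt{-57 + b}$ ($q{\left(b \right)} = \sqrt{b - 57} = \sqrt{-57 + b}$)
$q{\left(-49 \right)} - s{\left(-60 \right)} = \sqrt{-57 - 49} - - \frac{155}{-60} = \sqrt{-106} - \left(-155\right) \left(- \frac{1}{60}\right) = i \sqrt{106} - \frac{31}{12} = - \frac{31}{12} + i \sqrt{106}$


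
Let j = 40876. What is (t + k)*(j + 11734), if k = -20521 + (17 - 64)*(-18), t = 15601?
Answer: -214333140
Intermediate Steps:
k = -19675 (k = -20521 - 47*(-18) = -20521 + 846 = -19675)
(t + k)*(j + 11734) = (15601 - 19675)*(40876 + 11734) = -4074*52610 = -214333140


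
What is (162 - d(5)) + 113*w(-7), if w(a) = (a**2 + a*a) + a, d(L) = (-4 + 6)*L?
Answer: 10435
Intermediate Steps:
d(L) = 2*L
w(a) = a + 2*a**2 (w(a) = (a**2 + a**2) + a = 2*a**2 + a = a + 2*a**2)
(162 - d(5)) + 113*w(-7) = (162 - 2*5) + 113*(-7*(1 + 2*(-7))) = (162 - 1*10) + 113*(-7*(1 - 14)) = (162 - 10) + 113*(-7*(-13)) = 152 + 113*91 = 152 + 10283 = 10435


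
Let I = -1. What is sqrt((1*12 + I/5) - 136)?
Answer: 3*I*sqrt(345)/5 ≈ 11.145*I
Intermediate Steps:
sqrt((1*12 + I/5) - 136) = sqrt((1*12 - 1/5) - 136) = sqrt((12 - 1*1/5) - 136) = sqrt((12 - 1/5) - 136) = sqrt(59/5 - 136) = sqrt(-621/5) = 3*I*sqrt(345)/5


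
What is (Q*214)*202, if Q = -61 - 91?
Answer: -6570656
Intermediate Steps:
Q = -152
(Q*214)*202 = -152*214*202 = -32528*202 = -6570656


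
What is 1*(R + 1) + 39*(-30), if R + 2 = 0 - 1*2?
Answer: -1173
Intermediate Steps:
R = -4 (R = -2 + (0 - 1*2) = -2 + (0 - 2) = -2 - 2 = -4)
1*(R + 1) + 39*(-30) = 1*(-4 + 1) + 39*(-30) = 1*(-3) - 1170 = -3 - 1170 = -1173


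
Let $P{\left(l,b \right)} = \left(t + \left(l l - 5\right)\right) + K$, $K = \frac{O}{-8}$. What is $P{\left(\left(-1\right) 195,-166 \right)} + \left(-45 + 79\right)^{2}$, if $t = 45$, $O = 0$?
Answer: $39221$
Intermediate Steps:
$K = 0$ ($K = \frac{0}{-8} = 0 \left(- \frac{1}{8}\right) = 0$)
$P{\left(l,b \right)} = 40 + l^{2}$ ($P{\left(l,b \right)} = \left(45 + \left(l l - 5\right)\right) + 0 = \left(45 + \left(l^{2} - 5\right)\right) + 0 = \left(45 + \left(-5 + l^{2}\right)\right) + 0 = \left(40 + l^{2}\right) + 0 = 40 + l^{2}$)
$P{\left(\left(-1\right) 195,-166 \right)} + \left(-45 + 79\right)^{2} = \left(40 + \left(\left(-1\right) 195\right)^{2}\right) + \left(-45 + 79\right)^{2} = \left(40 + \left(-195\right)^{2}\right) + 34^{2} = \left(40 + 38025\right) + 1156 = 38065 + 1156 = 39221$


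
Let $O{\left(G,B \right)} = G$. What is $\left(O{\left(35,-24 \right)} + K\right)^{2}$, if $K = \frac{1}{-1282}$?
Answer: $\frac{2013227161}{1643524} \approx 1224.9$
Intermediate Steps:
$K = - \frac{1}{1282} \approx -0.00078003$
$\left(O{\left(35,-24 \right)} + K\right)^{2} = \left(35 - \frac{1}{1282}\right)^{2} = \left(\frac{44869}{1282}\right)^{2} = \frac{2013227161}{1643524}$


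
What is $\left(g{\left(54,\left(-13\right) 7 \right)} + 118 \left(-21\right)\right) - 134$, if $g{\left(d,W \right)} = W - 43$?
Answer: $-2746$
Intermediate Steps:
$g{\left(d,W \right)} = -43 + W$ ($g{\left(d,W \right)} = W - 43 = -43 + W$)
$\left(g{\left(54,\left(-13\right) 7 \right)} + 118 \left(-21\right)\right) - 134 = \left(\left(-43 - 91\right) + 118 \left(-21\right)\right) - 134 = \left(\left(-43 - 91\right) - 2478\right) - 134 = \left(-134 - 2478\right) - 134 = -2612 - 134 = -2746$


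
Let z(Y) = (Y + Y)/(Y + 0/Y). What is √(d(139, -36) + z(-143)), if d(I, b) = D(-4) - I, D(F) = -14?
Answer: I*√151 ≈ 12.288*I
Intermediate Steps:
z(Y) = 2 (z(Y) = (2*Y)/(Y + 0) = (2*Y)/Y = 2)
d(I, b) = -14 - I
√(d(139, -36) + z(-143)) = √((-14 - 1*139) + 2) = √((-14 - 139) + 2) = √(-153 + 2) = √(-151) = I*√151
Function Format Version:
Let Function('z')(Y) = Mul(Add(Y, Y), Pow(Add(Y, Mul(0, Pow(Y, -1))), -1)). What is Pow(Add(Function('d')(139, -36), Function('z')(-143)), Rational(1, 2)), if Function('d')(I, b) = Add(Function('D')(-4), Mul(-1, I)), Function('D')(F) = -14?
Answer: Mul(I, Pow(151, Rational(1, 2))) ≈ Mul(12.288, I)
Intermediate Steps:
Function('z')(Y) = 2 (Function('z')(Y) = Mul(Mul(2, Y), Pow(Add(Y, 0), -1)) = Mul(Mul(2, Y), Pow(Y, -1)) = 2)
Function('d')(I, b) = Add(-14, Mul(-1, I))
Pow(Add(Function('d')(139, -36), Function('z')(-143)), Rational(1, 2)) = Pow(Add(Add(-14, Mul(-1, 139)), 2), Rational(1, 2)) = Pow(Add(Add(-14, -139), 2), Rational(1, 2)) = Pow(Add(-153, 2), Rational(1, 2)) = Pow(-151, Rational(1, 2)) = Mul(I, Pow(151, Rational(1, 2)))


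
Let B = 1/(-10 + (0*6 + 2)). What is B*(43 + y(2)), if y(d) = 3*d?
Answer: -49/8 ≈ -6.1250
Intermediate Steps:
B = -⅛ (B = 1/(-10 + (0 + 2)) = 1/(-10 + 2) = 1/(-8) = -⅛ ≈ -0.12500)
B*(43 + y(2)) = -(43 + 3*2)/8 = -(43 + 6)/8 = -⅛*49 = -49/8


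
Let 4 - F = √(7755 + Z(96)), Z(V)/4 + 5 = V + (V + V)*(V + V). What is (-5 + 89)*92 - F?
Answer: 7724 + 35*√127 ≈ 8118.4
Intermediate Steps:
Z(V) = -20 + 4*V + 16*V² (Z(V) = -20 + 4*(V + (V + V)*(V + V)) = -20 + 4*(V + (2*V)*(2*V)) = -20 + 4*(V + 4*V²) = -20 + (4*V + 16*V²) = -20 + 4*V + 16*V²)
F = 4 - 35*√127 (F = 4 - √(7755 + (-20 + 4*96 + 16*96²)) = 4 - √(7755 + (-20 + 384 + 16*9216)) = 4 - √(7755 + (-20 + 384 + 147456)) = 4 - √(7755 + 147820) = 4 - √155575 = 4 - 35*√127 ≈ -390.43)
(-5 + 89)*92 - F = (-5 + 89)*92 - (4 - 35*√127) = 84*92 + (-4 + 35*√127) = 7728 + (-4 + 35*√127) = 7724 + 35*√127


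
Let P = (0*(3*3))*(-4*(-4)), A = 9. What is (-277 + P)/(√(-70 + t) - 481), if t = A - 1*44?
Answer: 133237/231466 + 277*I*√105/231466 ≈ 0.57562 + 0.012263*I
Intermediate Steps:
t = -35 (t = 9 - 1*44 = 9 - 44 = -35)
P = 0 (P = (0*9)*16 = 0*16 = 0)
(-277 + P)/(√(-70 + t) - 481) = (-277 + 0)/(√(-70 - 35) - 481) = -277/(√(-105) - 481) = -277/(I*√105 - 481) = -277/(-481 + I*√105)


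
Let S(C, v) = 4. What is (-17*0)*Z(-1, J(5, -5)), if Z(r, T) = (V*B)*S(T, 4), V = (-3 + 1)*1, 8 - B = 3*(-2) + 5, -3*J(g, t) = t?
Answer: 0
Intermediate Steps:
J(g, t) = -t/3
B = 9 (B = 8 - (3*(-2) + 5) = 8 - (-6 + 5) = 8 - 1*(-1) = 8 + 1 = 9)
V = -2 (V = -2*1 = -2)
Z(r, T) = -72 (Z(r, T) = -2*9*4 = -18*4 = -72)
(-17*0)*Z(-1, J(5, -5)) = -17*0*(-72) = 0*(-72) = 0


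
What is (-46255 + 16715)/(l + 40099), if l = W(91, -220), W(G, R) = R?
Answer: -20/27 ≈ -0.74074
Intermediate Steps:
l = -220
(-46255 + 16715)/(l + 40099) = (-46255 + 16715)/(-220 + 40099) = -29540/39879 = -29540*1/39879 = -20/27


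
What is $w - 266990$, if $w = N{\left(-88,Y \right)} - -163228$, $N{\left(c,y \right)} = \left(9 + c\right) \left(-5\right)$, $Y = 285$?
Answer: $-103367$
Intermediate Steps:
$N{\left(c,y \right)} = -45 - 5 c$
$w = 163623$ ($w = \left(-45 - -440\right) - -163228 = \left(-45 + 440\right) + 163228 = 395 + 163228 = 163623$)
$w - 266990 = 163623 - 266990 = -103367$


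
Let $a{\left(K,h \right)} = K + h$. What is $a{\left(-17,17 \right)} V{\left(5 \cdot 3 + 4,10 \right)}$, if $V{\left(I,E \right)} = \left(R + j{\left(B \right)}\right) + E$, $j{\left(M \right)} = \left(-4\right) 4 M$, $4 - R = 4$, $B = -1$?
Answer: $0$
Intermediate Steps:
$R = 0$ ($R = 4 - 4 = 0$)
$j{\left(M \right)} = - 16 M$
$V{\left(I,E \right)} = 16 + E$ ($V{\left(I,E \right)} = \left(0 - -16\right) + E = \left(0 + 16\right) + E = 16 + E$)
$a{\left(-17,17 \right)} V{\left(5 \cdot 3 + 4,10 \right)} = \left(-17 + 17\right) \left(16 + 10\right) = 0 \cdot 26 = 0$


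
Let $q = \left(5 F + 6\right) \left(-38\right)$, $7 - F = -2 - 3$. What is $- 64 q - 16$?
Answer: $160496$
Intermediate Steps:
$F = 12$ ($F = 7 - \left(-2 - 3\right) = 7 - -5 = 7 + 5 = 12$)
$q = -2508$ ($q = \left(5 \cdot 12 + 6\right) \left(-38\right) = \left(60 + 6\right) \left(-38\right) = 66 \left(-38\right) = -2508$)
$- 64 q - 16 = \left(-64\right) \left(-2508\right) - 16 = 160512 - 16 = 160496$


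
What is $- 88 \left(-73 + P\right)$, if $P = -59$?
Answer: $11616$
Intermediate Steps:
$- 88 \left(-73 + P\right) = - 88 \left(-73 - 59\right) = \left(-88\right) \left(-132\right) = 11616$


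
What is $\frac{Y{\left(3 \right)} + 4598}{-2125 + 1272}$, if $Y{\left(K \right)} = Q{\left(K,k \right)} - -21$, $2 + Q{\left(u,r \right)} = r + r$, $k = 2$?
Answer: $- \frac{4621}{853} \approx -5.4174$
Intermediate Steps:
$Q{\left(u,r \right)} = -2 + 2 r$ ($Q{\left(u,r \right)} = -2 + \left(r + r\right) = -2 + 2 r$)
$Y{\left(K \right)} = 23$ ($Y{\left(K \right)} = \left(-2 + 2 \cdot 2\right) - -21 = \left(-2 + 4\right) + 21 = 2 + 21 = 23$)
$\frac{Y{\left(3 \right)} + 4598}{-2125 + 1272} = \frac{23 + 4598}{-2125 + 1272} = \frac{4621}{-853} = 4621 \left(- \frac{1}{853}\right) = - \frac{4621}{853}$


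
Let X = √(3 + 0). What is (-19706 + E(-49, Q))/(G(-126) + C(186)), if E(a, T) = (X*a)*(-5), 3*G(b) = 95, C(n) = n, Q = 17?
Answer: -59118/653 + 735*√3/653 ≈ -88.583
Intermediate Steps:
X = √3 ≈ 1.7320
G(b) = 95/3 (G(b) = (⅓)*95 = 95/3)
E(a, T) = -5*a*√3 (E(a, T) = (√3*a)*(-5) = (a*√3)*(-5) = -5*a*√3)
(-19706 + E(-49, Q))/(G(-126) + C(186)) = (-19706 - 5*(-49)*√3)/(95/3 + 186) = (-19706 + 245*√3)/(653/3) = (-19706 + 245*√3)*(3/653) = -59118/653 + 735*√3/653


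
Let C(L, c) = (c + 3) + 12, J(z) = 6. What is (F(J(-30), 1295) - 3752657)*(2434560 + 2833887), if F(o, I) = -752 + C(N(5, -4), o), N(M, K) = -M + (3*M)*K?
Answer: -19774525748436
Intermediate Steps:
N(M, K) = -M + 3*K*M
C(L, c) = 15 + c (C(L, c) = (3 + c) + 12 = 15 + c)
F(o, I) = -737 + o (F(o, I) = -752 + (15 + o) = -737 + o)
(F(J(-30), 1295) - 3752657)*(2434560 + 2833887) = ((-737 + 6) - 3752657)*(2434560 + 2833887) = (-731 - 3752657)*5268447 = -3753388*5268447 = -19774525748436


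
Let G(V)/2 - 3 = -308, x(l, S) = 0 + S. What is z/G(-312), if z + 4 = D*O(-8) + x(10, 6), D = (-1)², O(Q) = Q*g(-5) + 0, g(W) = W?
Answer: -21/305 ≈ -0.068852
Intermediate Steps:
x(l, S) = S
O(Q) = -5*Q (O(Q) = Q*(-5) + 0 = -5*Q + 0 = -5*Q)
D = 1
G(V) = -610 (G(V) = 6 + 2*(-308) = 6 - 616 = -610)
z = 42 (z = -4 + (1*(-5*(-8)) + 6) = -4 + (1*40 + 6) = -4 + (40 + 6) = -4 + 46 = 42)
z/G(-312) = 42/(-610) = 42*(-1/610) = -21/305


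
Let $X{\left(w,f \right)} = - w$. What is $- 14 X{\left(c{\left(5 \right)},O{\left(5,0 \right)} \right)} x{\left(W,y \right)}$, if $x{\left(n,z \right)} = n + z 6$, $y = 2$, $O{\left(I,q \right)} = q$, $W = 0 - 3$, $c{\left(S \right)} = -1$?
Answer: $-126$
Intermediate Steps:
$W = -3$ ($W = 0 - 3 = -3$)
$x{\left(n,z \right)} = n + 6 z$
$- 14 X{\left(c{\left(5 \right)},O{\left(5,0 \right)} \right)} x{\left(W,y \right)} = - 14 \left(\left(-1\right) \left(-1\right)\right) \left(-3 + 6 \cdot 2\right) = \left(-14\right) 1 \left(-3 + 12\right) = \left(-14\right) 9 = -126$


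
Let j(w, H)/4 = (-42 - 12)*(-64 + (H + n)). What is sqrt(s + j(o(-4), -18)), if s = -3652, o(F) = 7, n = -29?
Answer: 2*sqrt(5081) ≈ 142.56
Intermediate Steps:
j(w, H) = 20088 - 216*H (j(w, H) = 4*((-42 - 12)*(-64 + (H - 29))) = 4*(-54*(-64 + (-29 + H))) = 4*(-54*(-93 + H)) = 4*(5022 - 54*H) = 20088 - 216*H)
sqrt(s + j(o(-4), -18)) = sqrt(-3652 + (20088 - 216*(-18))) = sqrt(-3652 + (20088 + 3888)) = sqrt(-3652 + 23976) = sqrt(20324) = 2*sqrt(5081)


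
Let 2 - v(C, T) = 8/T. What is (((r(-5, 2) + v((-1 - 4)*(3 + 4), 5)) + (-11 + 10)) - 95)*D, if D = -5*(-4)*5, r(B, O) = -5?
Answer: -10060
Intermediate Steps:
v(C, T) = 2 - 8/T
D = 100 (D = 20*5 = 100)
(((r(-5, 2) + v((-1 - 4)*(3 + 4), 5)) + (-11 + 10)) - 95)*D = (((-5 + (2 - 8/5)) + (-11 + 10)) - 95)*100 = (((-5 + (2 - 8*⅕)) - 1) - 95)*100 = (((-5 + (2 - 8/5)) - 1) - 95)*100 = (((-5 + ⅖) - 1) - 95)*100 = ((-23/5 - 1) - 95)*100 = (-28/5 - 95)*100 = -503/5*100 = -10060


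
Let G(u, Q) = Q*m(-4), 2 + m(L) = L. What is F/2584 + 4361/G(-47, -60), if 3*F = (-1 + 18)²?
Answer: 41557/3420 ≈ 12.151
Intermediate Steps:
m(L) = -2 + L
G(u, Q) = -6*Q (G(u, Q) = Q*(-2 - 4) = Q*(-6) = -6*Q)
F = 289/3 (F = (-1 + 18)²/3 = (⅓)*17² = (⅓)*289 = 289/3 ≈ 96.333)
F/2584 + 4361/G(-47, -60) = (289/3)/2584 + 4361/((-6*(-60))) = (289/3)*(1/2584) + 4361/360 = 17/456 + 4361*(1/360) = 17/456 + 4361/360 = 41557/3420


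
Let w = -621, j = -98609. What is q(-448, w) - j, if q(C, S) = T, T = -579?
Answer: 98030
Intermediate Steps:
q(C, S) = -579
q(-448, w) - j = -579 - 1*(-98609) = -579 + 98609 = 98030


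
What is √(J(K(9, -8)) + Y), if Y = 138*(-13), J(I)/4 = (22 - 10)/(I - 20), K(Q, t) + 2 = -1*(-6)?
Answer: I*√1797 ≈ 42.391*I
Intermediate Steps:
K(Q, t) = 4 (K(Q, t) = -2 - 1*(-6) = -2 + 6 = 4)
J(I) = 48/(-20 + I) (J(I) = 4*((22 - 10)/(I - 20)) = 4*(12/(-20 + I)) = 48/(-20 + I))
Y = -1794
√(J(K(9, -8)) + Y) = √(48/(-20 + 4) - 1794) = √(48/(-16) - 1794) = √(48*(-1/16) - 1794) = √(-3 - 1794) = √(-1797) = I*√1797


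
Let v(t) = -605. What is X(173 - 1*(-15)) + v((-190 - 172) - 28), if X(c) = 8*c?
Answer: 899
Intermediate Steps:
X(173 - 1*(-15)) + v((-190 - 172) - 28) = 8*(173 - 1*(-15)) - 605 = 8*(173 + 15) - 605 = 8*188 - 605 = 1504 - 605 = 899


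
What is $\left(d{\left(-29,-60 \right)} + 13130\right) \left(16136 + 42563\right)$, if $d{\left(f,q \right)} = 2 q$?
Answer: $763673990$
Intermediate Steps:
$\left(d{\left(-29,-60 \right)} + 13130\right) \left(16136 + 42563\right) = \left(2 \left(-60\right) + 13130\right) \left(16136 + 42563\right) = \left(-120 + 13130\right) 58699 = 13010 \cdot 58699 = 763673990$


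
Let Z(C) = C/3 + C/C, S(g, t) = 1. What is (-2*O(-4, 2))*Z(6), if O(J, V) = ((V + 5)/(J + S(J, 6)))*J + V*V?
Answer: -80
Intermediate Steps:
Z(C) = 1 + C/3 (Z(C) = C*(⅓) + 1 = C/3 + 1 = 1 + C/3)
O(J, V) = V² + J*(5 + V)/(1 + J) (O(J, V) = ((V + 5)/(J + 1))*J + V*V = ((5 + V)/(1 + J))*J + V² = J*(5 + V)/(1 + J) + V² = V² + J*(5 + V)/(1 + J))
(-2*O(-4, 2))*Z(6) = (-2*(2² + 5*(-4) - 4*2 - 4*2²)/(1 - 4))*(1 + (⅓)*6) = (-2*(4 - 20 - 8 - 4*4)/(-3))*(1 + 2) = -(-2)*(4 - 20 - 8 - 16)/3*3 = -(-2)*(-40)/3*3 = -2*40/3*3 = -80/3*3 = -80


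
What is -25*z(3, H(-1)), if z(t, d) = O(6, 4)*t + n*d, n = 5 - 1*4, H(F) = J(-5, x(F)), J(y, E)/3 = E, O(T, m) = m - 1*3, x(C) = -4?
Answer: 225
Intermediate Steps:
O(T, m) = -3 + m (O(T, m) = m - 3 = -3 + m)
J(y, E) = 3*E
H(F) = -12 (H(F) = 3*(-4) = -12)
n = 1 (n = 5 - 4 = 1)
z(t, d) = d + t (z(t, d) = (-3 + 4)*t + 1*d = 1*t + d = t + d = d + t)
-25*z(3, H(-1)) = -25*(-12 + 3) = -25*(-9) = 225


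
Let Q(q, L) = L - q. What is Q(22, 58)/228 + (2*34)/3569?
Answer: 11999/67811 ≈ 0.17695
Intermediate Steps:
Q(22, 58)/228 + (2*34)/3569 = (58 - 1*22)/228 + (2*34)/3569 = (58 - 22)*(1/228) + 68*(1/3569) = 36*(1/228) + 68/3569 = 3/19 + 68/3569 = 11999/67811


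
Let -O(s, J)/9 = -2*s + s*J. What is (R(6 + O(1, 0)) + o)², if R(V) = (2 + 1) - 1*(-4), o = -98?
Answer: 8281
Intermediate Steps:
O(s, J) = 18*s - 9*J*s (O(s, J) = -9*(-2*s + s*J) = -9*(-2*s + J*s) = 18*s - 9*J*s)
R(V) = 7 (R(V) = 3 + 4 = 7)
(R(6 + O(1, 0)) + o)² = (7 - 98)² = (-91)² = 8281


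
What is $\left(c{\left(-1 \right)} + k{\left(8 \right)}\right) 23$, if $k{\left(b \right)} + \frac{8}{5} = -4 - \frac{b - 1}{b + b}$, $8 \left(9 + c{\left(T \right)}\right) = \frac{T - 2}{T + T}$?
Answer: $- \frac{6831}{20} \approx -341.55$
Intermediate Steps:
$c{\left(T \right)} = -9 + \frac{-2 + T}{16 T}$ ($c{\left(T \right)} = -9 + \frac{\left(T - 2\right) \frac{1}{T + T}}{8} = -9 + \frac{\left(-2 + T\right) \frac{1}{2 T}}{8} = -9 + \frac{\frac{1}{2} \frac{1}{T} \left(-2 + T\right)}{8} = -9 + \frac{-2 + T}{16 T}$)
$k{\left(b \right)} = - \frac{28}{5} - \frac{-1 + b}{2 b}$ ($k{\left(b \right)} = - \frac{8}{5} - \left(4 + \frac{b - 1}{b + b}\right) = - \frac{8}{5} - \left(4 + \frac{-1 + b}{2 b}\right) = - \frac{28}{5} - \frac{-1 + b}{2 b}$)
$\left(c{\left(-1 \right)} + k{\left(8 \right)}\right) 23 = \left(\frac{-2 - -143}{16 \left(-1\right)} + \frac{5 - 488}{10 \cdot 8}\right) 23 = \left(\frac{1}{16} \left(-1\right) \left(-2 + 143\right) + \frac{1}{10} \cdot \frac{1}{8} \left(5 - 488\right)\right) 23 = \left(\frac{1}{16} \left(-1\right) 141 + \frac{1}{10} \cdot \frac{1}{8} \left(-483\right)\right) 23 = \left(- \frac{141}{16} - \frac{483}{80}\right) 23 = \left(- \frac{297}{20}\right) 23 = - \frac{6831}{20}$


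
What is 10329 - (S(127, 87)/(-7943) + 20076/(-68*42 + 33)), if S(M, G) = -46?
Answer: 77255806697/7474363 ≈ 10336.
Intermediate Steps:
10329 - (S(127, 87)/(-7943) + 20076/(-68*42 + 33)) = 10329 - (-46/(-7943) + 20076/(-68*42 + 33)) = 10329 - (-46*(-1/7943) + 20076/(-2856 + 33)) = 10329 - (46/7943 + 20076/(-2823)) = 10329 - (46/7943 + 20076*(-1/2823)) = 10329 - (46/7943 - 6692/941) = 10329 - 1*(-53111270/7474363) = 10329 + 53111270/7474363 = 77255806697/7474363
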